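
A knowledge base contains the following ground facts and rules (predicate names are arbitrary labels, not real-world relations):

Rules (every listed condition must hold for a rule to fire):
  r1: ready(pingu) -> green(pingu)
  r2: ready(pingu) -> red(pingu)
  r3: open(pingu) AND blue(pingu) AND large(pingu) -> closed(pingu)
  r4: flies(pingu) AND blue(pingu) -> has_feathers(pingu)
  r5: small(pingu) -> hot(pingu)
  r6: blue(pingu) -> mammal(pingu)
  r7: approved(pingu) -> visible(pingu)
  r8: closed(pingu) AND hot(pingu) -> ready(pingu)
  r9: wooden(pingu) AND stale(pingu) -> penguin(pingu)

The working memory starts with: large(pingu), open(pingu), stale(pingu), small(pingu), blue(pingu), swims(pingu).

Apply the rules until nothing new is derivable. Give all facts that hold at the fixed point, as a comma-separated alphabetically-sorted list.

Round 1: r3 [open(pingu) AND blue(pingu) AND large(pingu) -> closed(pingu)]; r5 [small(pingu) -> hot(pingu)]; r6 [blue(pingu) -> mammal(pingu)]. New: closed(pingu), hot(pingu), mammal(pingu).
Round 2: r8 [closed(pingu) AND hot(pingu) -> ready(pingu)]. New: ready(pingu).
Round 3: r1 [ready(pingu) -> green(pingu)]; r2 [ready(pingu) -> red(pingu)]. New: green(pingu), red(pingu).

blue(pingu), closed(pingu), green(pingu), hot(pingu), large(pingu), mammal(pingu), open(pingu), ready(pingu), red(pingu), small(pingu), stale(pingu), swims(pingu)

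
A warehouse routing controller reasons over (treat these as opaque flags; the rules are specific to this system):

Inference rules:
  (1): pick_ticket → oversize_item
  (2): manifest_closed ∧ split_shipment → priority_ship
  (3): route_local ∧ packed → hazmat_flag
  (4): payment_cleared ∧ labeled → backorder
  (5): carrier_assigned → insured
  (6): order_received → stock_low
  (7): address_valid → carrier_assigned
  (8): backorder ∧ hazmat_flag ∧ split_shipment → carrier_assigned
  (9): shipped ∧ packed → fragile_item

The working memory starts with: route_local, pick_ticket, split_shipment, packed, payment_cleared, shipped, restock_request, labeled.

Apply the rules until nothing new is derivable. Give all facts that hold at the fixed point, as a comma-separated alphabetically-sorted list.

backorder, carrier_assigned, fragile_item, hazmat_flag, insured, labeled, oversize_item, packed, payment_cleared, pick_ticket, restock_request, route_local, shipped, split_shipment

Round 1 fires (1), (3), (4), (9), giving oversize_item, hazmat_flag, backorder, fragile_item.
Round 2 fires (8), giving carrier_assigned.
Round 3 fires (5), giving insured.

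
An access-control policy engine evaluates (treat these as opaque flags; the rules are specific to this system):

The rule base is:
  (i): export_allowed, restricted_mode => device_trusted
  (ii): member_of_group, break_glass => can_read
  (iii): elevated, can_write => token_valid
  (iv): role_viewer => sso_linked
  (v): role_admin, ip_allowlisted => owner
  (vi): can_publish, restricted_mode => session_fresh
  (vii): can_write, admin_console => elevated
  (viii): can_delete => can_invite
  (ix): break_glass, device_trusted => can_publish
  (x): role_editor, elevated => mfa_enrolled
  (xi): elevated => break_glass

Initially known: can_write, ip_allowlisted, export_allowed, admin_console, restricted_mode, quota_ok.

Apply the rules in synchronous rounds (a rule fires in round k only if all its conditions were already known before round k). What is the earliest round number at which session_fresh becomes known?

[1] (i) [export_allowed, restricted_mode => device_trusted]; (vii) [can_write, admin_console => elevated]. ⇒ new: device_trusted, elevated.
[2] (iii) [elevated, can_write => token_valid]; (xi) [elevated => break_glass]. ⇒ new: token_valid, break_glass.
[3] (ix) [break_glass, device_trusted => can_publish]. ⇒ new: can_publish.
[4] (vi) [can_publish, restricted_mode => session_fresh]. ⇒ new: session_fresh.
session_fresh first appears in round 4.

4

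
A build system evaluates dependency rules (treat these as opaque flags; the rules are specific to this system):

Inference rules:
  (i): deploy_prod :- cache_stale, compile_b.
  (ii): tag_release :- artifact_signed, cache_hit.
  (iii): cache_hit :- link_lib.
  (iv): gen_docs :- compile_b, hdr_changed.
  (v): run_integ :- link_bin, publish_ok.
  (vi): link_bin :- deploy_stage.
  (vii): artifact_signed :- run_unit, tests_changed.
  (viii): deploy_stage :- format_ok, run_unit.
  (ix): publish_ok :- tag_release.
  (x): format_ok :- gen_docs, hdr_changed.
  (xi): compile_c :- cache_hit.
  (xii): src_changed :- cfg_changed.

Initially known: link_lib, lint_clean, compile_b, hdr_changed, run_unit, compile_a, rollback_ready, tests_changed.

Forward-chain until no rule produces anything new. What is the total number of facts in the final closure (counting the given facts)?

18

Round 1 fires (iii), (iv), (vii), giving cache_hit, gen_docs, artifact_signed.
Round 2 fires (ii), (x), (xi), giving tag_release, format_ok, compile_c.
Round 3 fires (viii), (ix), giving deploy_stage, publish_ok.
Round 4 fires (vi), giving link_bin.
Round 5 fires (v), giving run_integ.
Closure: {artifact_signed, cache_hit, compile_a, compile_b, compile_c, deploy_stage, format_ok, gen_docs, hdr_changed, link_bin, link_lib, lint_clean, publish_ok, rollback_ready, run_integ, run_unit, tag_release, tests_changed} — 18 facts.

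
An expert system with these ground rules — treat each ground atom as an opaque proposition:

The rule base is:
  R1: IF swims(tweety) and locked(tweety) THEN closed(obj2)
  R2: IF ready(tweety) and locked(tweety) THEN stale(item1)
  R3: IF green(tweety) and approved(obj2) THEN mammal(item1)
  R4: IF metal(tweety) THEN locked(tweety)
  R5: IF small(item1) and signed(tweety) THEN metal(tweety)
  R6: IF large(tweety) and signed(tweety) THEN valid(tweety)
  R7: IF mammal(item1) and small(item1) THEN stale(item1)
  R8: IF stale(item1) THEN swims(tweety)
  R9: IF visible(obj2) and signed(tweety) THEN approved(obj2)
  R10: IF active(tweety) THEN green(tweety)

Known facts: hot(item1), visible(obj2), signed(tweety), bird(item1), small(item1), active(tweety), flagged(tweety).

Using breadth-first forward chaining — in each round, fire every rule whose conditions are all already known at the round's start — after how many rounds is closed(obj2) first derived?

5

Round 1 fires R5, R9, R10, giving metal(tweety), approved(obj2), green(tweety).
Round 2 fires R3, R4, giving mammal(item1), locked(tweety).
Round 3 fires R7, giving stale(item1).
Round 4 fires R8, giving swims(tweety).
Round 5 fires R1, giving closed(obj2).
closed(obj2) first appears in round 5.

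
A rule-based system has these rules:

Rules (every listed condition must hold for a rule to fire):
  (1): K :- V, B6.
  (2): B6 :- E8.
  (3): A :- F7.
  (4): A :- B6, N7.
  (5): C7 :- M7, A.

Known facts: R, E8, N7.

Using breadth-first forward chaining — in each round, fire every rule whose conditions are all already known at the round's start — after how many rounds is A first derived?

Round 1 fires (2), giving B6.
Round 2 fires (4), giving A.
A first appears in round 2.

2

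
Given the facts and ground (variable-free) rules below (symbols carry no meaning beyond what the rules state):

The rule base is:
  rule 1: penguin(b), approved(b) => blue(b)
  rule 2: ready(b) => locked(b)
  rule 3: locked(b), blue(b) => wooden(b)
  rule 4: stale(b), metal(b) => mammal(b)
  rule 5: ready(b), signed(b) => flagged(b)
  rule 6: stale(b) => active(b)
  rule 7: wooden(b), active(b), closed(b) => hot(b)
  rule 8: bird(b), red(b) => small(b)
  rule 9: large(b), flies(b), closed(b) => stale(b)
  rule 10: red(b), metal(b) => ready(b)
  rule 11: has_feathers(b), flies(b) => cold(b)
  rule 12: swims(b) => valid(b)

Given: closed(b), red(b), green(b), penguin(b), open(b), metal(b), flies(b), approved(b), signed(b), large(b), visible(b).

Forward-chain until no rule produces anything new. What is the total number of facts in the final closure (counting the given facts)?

Round 1: rule 1 [penguin(b), approved(b) => blue(b)]; rule 9 [large(b), flies(b), closed(b) => stale(b)]; rule 10 [red(b), metal(b) => ready(b)]. New: blue(b), stale(b), ready(b).
Round 2: rule 2 [ready(b) => locked(b)]; rule 4 [stale(b), metal(b) => mammal(b)]; rule 5 [ready(b), signed(b) => flagged(b)]; rule 6 [stale(b) => active(b)]. New: locked(b), mammal(b), flagged(b), active(b).
Round 3: rule 3 [locked(b), blue(b) => wooden(b)]. New: wooden(b).
Round 4: rule 7 [wooden(b), active(b), closed(b) => hot(b)]. New: hot(b).
Closure: {active(b), approved(b), blue(b), closed(b), flagged(b), flies(b), green(b), hot(b), large(b), locked(b), mammal(b), metal(b), open(b), penguin(b), ready(b), red(b), signed(b), stale(b), visible(b), wooden(b)} — 20 facts.

20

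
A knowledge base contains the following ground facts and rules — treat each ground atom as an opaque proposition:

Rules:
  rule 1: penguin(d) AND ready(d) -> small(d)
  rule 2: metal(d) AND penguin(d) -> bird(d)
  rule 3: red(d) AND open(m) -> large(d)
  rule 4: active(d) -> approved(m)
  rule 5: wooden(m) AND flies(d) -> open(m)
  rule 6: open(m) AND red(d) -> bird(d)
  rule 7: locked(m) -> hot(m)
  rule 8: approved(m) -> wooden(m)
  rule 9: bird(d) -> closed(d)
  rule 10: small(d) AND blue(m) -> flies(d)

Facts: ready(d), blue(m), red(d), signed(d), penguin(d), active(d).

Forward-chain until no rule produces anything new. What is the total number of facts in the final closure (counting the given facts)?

14

Round 1: rule 1 [penguin(d) AND ready(d) -> small(d)]; rule 4 [active(d) -> approved(m)]. Adds small(d), approved(m).
Round 2: rule 8 [approved(m) -> wooden(m)]; rule 10 [small(d) AND blue(m) -> flies(d)]. Adds wooden(m), flies(d).
Round 3: rule 5 [wooden(m) AND flies(d) -> open(m)]. Adds open(m).
Round 4: rule 3 [red(d) AND open(m) -> large(d)]; rule 6 [open(m) AND red(d) -> bird(d)]. Adds large(d), bird(d).
Round 5: rule 9 [bird(d) -> closed(d)]. Adds closed(d).
Closure: {active(d), approved(m), bird(d), blue(m), closed(d), flies(d), large(d), open(m), penguin(d), ready(d), red(d), signed(d), small(d), wooden(m)} — 14 facts.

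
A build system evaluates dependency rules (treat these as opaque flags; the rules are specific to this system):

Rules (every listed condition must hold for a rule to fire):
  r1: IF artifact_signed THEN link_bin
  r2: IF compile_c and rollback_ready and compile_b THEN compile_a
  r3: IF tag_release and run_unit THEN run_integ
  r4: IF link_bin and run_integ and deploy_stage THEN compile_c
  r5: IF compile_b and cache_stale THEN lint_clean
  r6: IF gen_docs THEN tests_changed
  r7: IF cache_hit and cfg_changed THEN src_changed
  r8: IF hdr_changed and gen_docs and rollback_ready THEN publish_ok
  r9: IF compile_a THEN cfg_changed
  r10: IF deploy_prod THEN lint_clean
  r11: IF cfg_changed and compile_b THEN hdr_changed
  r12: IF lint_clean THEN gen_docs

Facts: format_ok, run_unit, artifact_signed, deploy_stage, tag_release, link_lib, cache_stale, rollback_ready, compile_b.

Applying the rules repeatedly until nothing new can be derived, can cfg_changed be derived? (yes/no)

Round 1 — r1, r3, r5, derive link_bin, run_integ, lint_clean.
Round 2 — r4, r12, derive compile_c, gen_docs.
Round 3 — r2, r6, derive compile_a, tests_changed.
Round 4 — r9, derive cfg_changed.
Round 5 — r11, derive hdr_changed.
Round 6 — r8, derive publish_ok.
cfg_changed appears in round 4, so it is derivable.

yes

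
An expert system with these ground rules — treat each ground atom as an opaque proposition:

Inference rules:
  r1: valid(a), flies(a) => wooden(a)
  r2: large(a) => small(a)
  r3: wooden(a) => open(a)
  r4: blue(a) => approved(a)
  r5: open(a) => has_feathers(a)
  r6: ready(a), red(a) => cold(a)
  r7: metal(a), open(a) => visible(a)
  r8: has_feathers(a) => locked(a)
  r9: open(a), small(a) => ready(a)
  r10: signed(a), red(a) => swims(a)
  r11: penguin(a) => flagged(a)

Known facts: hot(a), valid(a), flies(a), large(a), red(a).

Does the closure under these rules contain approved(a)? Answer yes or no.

Round 1: r1 [valid(a), flies(a) => wooden(a)]; r2 [large(a) => small(a)]. Adds wooden(a), small(a).
Round 2: r3 [wooden(a) => open(a)]. Adds open(a).
Round 3: r5 [open(a) => has_feathers(a)]; r9 [open(a), small(a) => ready(a)]. Adds has_feathers(a), ready(a).
Round 4: r6 [ready(a), red(a) => cold(a)]; r8 [has_feathers(a) => locked(a)]. Adds cold(a), locked(a).
Fixed point reached. approved(a) is concluded only by r4; r4 needs blue(a) (never derived).

no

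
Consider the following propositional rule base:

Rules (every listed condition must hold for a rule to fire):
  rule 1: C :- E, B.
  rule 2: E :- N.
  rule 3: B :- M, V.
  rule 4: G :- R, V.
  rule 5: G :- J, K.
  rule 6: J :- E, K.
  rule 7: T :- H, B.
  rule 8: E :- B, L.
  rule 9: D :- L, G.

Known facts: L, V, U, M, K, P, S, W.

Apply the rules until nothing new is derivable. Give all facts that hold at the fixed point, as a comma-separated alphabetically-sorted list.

Round 1 fires rule 3, giving B.
Round 2 fires rule 8, giving E.
Round 3 fires rule 1, rule 6, giving C, J.
Round 4 fires rule 5, giving G.
Round 5 fires rule 9, giving D.

B, C, D, E, G, J, K, L, M, P, S, U, V, W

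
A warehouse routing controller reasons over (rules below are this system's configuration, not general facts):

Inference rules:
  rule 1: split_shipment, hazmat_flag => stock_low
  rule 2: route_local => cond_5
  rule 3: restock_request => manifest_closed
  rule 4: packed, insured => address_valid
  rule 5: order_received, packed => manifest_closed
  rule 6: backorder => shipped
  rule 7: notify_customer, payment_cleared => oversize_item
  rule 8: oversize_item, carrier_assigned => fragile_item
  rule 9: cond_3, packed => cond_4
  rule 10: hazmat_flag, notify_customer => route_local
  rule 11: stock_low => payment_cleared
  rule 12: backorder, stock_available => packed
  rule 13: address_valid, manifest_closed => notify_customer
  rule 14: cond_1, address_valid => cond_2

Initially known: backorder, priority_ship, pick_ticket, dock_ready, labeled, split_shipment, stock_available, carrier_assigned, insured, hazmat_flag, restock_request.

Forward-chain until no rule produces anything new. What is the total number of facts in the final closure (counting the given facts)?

22

Round 1 fires rule 1, rule 3, rule 6, rule 12, giving stock_low, manifest_closed, shipped, packed.
Round 2 fires rule 4, rule 11, giving address_valid, payment_cleared.
Round 3 fires rule 13, giving notify_customer.
Round 4 fires rule 7, rule 10, giving oversize_item, route_local.
Round 5 fires rule 2, rule 8, giving cond_5, fragile_item.
Closure: {address_valid, backorder, carrier_assigned, cond_5, dock_ready, fragile_item, hazmat_flag, insured, labeled, manifest_closed, notify_customer, oversize_item, packed, payment_cleared, pick_ticket, priority_ship, restock_request, route_local, shipped, split_shipment, stock_available, stock_low} — 22 facts.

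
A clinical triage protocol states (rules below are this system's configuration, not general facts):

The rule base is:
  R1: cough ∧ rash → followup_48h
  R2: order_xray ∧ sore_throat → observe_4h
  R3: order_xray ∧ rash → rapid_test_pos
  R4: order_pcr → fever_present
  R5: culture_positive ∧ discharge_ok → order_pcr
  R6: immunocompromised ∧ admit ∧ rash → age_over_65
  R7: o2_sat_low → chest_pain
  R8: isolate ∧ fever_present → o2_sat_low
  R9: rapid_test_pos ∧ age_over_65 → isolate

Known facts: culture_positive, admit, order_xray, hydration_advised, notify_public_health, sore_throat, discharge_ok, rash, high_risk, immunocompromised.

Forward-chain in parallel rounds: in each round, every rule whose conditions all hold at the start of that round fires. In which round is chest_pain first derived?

Round 1 — R2, R3, R5, R6, derive observe_4h, rapid_test_pos, order_pcr, age_over_65.
Round 2 — R4, R9, derive fever_present, isolate.
Round 3 — R8, derive o2_sat_low.
Round 4 — R7, derive chest_pain.
chest_pain first appears in round 4.

4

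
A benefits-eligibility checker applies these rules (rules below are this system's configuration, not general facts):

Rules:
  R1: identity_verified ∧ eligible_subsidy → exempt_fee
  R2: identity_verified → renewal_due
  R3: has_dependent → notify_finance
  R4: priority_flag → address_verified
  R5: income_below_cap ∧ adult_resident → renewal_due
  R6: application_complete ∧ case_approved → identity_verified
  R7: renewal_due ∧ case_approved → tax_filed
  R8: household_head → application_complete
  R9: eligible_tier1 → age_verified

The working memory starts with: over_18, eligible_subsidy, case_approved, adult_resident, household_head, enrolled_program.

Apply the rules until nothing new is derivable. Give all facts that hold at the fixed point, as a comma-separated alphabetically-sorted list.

[1] R8 [household_head → application_complete]. ⇒ new: application_complete.
[2] R6 [application_complete ∧ case_approved → identity_verified]. ⇒ new: identity_verified.
[3] R1 [identity_verified ∧ eligible_subsidy → exempt_fee]; R2 [identity_verified → renewal_due]. ⇒ new: exempt_fee, renewal_due.
[4] R7 [renewal_due ∧ case_approved → tax_filed]. ⇒ new: tax_filed.

adult_resident, application_complete, case_approved, eligible_subsidy, enrolled_program, exempt_fee, household_head, identity_verified, over_18, renewal_due, tax_filed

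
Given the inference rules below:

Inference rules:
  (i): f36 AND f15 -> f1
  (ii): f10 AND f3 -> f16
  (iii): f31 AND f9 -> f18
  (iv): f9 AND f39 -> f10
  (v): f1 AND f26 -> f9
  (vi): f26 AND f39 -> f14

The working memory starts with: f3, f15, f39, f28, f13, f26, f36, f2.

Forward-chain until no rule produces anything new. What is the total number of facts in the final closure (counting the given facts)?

[1] (i) [f36 AND f15 -> f1]; (vi) [f26 AND f39 -> f14]. ⇒ new: f1, f14.
[2] (v) [f1 AND f26 -> f9]. ⇒ new: f9.
[3] (iv) [f9 AND f39 -> f10]. ⇒ new: f10.
[4] (ii) [f10 AND f3 -> f16]. ⇒ new: f16.
Closure: {f1, f10, f13, f14, f15, f16, f2, f26, f28, f3, f36, f39, f9} — 13 facts.

13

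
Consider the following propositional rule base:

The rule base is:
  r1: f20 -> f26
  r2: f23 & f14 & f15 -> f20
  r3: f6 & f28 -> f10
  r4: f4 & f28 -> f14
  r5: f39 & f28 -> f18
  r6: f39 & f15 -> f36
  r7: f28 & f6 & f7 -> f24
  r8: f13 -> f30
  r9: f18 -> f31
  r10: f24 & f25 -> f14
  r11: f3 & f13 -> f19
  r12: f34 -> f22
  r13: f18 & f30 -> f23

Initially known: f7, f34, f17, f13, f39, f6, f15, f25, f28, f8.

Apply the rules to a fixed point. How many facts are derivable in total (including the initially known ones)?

21

Round 1 fires r3, r5, r6, r7, r8, r12, giving f10, f18, f36, f24, f30, f22.
Round 2 fires r9, r10, r13, giving f31, f14, f23.
Round 3 fires r2, giving f20.
Round 4 fires r1, giving f26.
Closure: {f10, f13, f14, f15, f17, f18, f20, f22, f23, f24, f25, f26, f28, f30, f31, f34, f36, f39, f6, f7, f8} — 21 facts.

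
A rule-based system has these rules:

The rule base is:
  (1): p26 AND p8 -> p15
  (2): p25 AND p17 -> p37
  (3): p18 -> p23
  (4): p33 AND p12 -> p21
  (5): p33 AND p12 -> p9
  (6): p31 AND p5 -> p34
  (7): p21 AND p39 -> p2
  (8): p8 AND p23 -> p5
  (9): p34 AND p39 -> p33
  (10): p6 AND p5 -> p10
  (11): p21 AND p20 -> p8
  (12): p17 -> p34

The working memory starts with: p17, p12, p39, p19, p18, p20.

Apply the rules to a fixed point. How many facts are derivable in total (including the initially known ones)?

Round 1: (3) [p18 -> p23]; (12) [p17 -> p34]. Adds p23, p34.
Round 2: (9) [p34 AND p39 -> p33]. Adds p33.
Round 3: (4) [p33 AND p12 -> p21]; (5) [p33 AND p12 -> p9]. Adds p21, p9.
Round 4: (7) [p21 AND p39 -> p2]; (11) [p21 AND p20 -> p8]. Adds p2, p8.
Round 5: (8) [p8 AND p23 -> p5]. Adds p5.
Closure: {p12, p17, p18, p19, p2, p20, p21, p23, p33, p34, p39, p5, p8, p9} — 14 facts.

14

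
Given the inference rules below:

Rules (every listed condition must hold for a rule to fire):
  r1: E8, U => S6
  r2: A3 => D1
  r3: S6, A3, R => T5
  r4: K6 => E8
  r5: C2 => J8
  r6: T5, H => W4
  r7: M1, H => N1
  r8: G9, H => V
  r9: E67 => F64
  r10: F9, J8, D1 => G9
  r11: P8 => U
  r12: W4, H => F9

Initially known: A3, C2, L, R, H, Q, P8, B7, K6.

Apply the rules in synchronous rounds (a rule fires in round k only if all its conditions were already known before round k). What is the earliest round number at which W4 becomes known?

4

Round 1 fires r2, r4, r5, r11, giving D1, E8, J8, U.
Round 2 fires r1, giving S6.
Round 3 fires r3, giving T5.
Round 4 fires r6, giving W4.
W4 first appears in round 4.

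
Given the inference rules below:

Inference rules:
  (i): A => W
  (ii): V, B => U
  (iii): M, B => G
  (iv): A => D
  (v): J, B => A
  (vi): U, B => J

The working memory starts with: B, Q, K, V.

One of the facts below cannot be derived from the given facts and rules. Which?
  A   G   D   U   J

G

Round 1 — (ii), derive U.
Round 2 — (vi), derive J.
Round 3 — (v), derive A.
Round 4 — (i), (iv), derive W, D.
Derived: A (round 3), J (round 2), U (round 1), D (round 4). G never appears in any round.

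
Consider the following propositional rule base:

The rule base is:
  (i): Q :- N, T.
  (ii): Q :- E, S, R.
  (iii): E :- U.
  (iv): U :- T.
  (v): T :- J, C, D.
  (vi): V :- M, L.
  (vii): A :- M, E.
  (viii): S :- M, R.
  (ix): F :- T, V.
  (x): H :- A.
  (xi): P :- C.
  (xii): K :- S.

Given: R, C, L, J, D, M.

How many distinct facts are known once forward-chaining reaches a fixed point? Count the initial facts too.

Round 1 fires (v), (vi), (viii), (xi), giving T, V, S, P.
Round 2 fires (iv), (ix), (xii), giving U, F, K.
Round 3 fires (iii), giving E.
Round 4 fires (ii), (vii), giving Q, A.
Round 5 fires (x), giving H.
Closure: {A, C, D, E, F, H, J, K, L, M, P, Q, R, S, T, U, V} — 17 facts.

17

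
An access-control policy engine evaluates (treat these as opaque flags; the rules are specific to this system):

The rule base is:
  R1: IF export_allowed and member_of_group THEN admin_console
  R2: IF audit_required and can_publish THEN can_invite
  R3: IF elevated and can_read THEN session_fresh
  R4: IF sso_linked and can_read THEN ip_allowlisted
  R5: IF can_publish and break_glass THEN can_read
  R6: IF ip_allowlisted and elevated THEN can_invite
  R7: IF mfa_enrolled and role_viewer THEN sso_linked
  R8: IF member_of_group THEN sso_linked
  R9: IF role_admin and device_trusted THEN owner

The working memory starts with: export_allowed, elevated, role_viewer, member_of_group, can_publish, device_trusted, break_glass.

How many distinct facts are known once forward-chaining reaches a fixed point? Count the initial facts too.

13

[1] R1 [IF export_allowed and member_of_group THEN admin_console]; R5 [IF can_publish and break_glass THEN can_read]; R8 [IF member_of_group THEN sso_linked]. ⇒ new: admin_console, can_read, sso_linked.
[2] R3 [IF elevated and can_read THEN session_fresh]; R4 [IF sso_linked and can_read THEN ip_allowlisted]. ⇒ new: session_fresh, ip_allowlisted.
[3] R6 [IF ip_allowlisted and elevated THEN can_invite]. ⇒ new: can_invite.
Closure: {admin_console, break_glass, can_invite, can_publish, can_read, device_trusted, elevated, export_allowed, ip_allowlisted, member_of_group, role_viewer, session_fresh, sso_linked} — 13 facts.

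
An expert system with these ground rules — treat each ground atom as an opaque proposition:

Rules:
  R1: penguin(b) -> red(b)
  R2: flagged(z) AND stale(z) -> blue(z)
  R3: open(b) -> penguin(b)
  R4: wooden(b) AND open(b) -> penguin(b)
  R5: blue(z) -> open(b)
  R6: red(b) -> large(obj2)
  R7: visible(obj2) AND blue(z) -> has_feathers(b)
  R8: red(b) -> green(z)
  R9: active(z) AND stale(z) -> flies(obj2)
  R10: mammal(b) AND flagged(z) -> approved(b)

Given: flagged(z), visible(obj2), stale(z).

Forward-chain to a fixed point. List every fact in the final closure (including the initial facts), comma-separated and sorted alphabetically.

blue(z), flagged(z), green(z), has_feathers(b), large(obj2), open(b), penguin(b), red(b), stale(z), visible(obj2)

Round 1 — R2, derive blue(z).
Round 2 — R5, R7, derive open(b), has_feathers(b).
Round 3 — R3, derive penguin(b).
Round 4 — R1, derive red(b).
Round 5 — R6, R8, derive large(obj2), green(z).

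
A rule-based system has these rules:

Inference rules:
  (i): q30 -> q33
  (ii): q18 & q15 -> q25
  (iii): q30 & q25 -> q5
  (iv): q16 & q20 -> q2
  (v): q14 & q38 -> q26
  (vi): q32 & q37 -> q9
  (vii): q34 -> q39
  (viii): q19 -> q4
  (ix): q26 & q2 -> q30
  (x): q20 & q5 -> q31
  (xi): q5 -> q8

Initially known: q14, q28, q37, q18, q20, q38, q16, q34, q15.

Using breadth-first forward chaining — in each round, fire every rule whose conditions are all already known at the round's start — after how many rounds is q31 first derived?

4

[1] (ii) [q18 & q15 -> q25]; (iv) [q16 & q20 -> q2]; (v) [q14 & q38 -> q26]; (vii) [q34 -> q39]. ⇒ new: q25, q2, q26, q39.
[2] (ix) [q26 & q2 -> q30]. ⇒ new: q30.
[3] (i) [q30 -> q33]; (iii) [q30 & q25 -> q5]. ⇒ new: q33, q5.
[4] (x) [q20 & q5 -> q31]; (xi) [q5 -> q8]. ⇒ new: q31, q8.
q31 first appears in round 4.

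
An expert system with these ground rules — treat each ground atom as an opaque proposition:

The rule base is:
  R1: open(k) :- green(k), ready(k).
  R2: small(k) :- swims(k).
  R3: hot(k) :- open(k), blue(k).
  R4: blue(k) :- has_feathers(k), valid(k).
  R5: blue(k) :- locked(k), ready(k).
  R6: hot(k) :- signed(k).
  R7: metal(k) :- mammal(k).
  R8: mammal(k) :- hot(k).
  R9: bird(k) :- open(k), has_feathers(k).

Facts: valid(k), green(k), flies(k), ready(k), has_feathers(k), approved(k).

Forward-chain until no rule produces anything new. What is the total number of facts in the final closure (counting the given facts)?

12

Round 1: R1 [open(k) :- green(k), ready(k).]; R4 [blue(k) :- has_feathers(k), valid(k).]. New: open(k), blue(k).
Round 2: R3 [hot(k) :- open(k), blue(k).]; R9 [bird(k) :- open(k), has_feathers(k).]. New: hot(k), bird(k).
Round 3: R8 [mammal(k) :- hot(k).]. New: mammal(k).
Round 4: R7 [metal(k) :- mammal(k).]. New: metal(k).
Closure: {approved(k), bird(k), blue(k), flies(k), green(k), has_feathers(k), hot(k), mammal(k), metal(k), open(k), ready(k), valid(k)} — 12 facts.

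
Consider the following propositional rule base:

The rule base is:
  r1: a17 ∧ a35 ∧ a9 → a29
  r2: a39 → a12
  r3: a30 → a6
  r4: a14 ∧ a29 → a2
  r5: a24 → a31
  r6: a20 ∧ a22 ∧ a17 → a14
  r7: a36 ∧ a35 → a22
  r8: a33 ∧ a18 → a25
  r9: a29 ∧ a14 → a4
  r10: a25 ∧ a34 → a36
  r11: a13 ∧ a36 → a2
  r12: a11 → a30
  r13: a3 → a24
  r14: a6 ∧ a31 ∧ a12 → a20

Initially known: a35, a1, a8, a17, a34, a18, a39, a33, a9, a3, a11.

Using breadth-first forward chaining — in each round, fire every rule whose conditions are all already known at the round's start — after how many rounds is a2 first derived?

Round 1 — r1, r2, r8, r12, r13, derive a29, a12, a25, a30, a24.
Round 2 — r3, r5, r10, derive a6, a31, a36.
Round 3 — r7, r14, derive a22, a20.
Round 4 — r6, derive a14.
Round 5 — r4, r9, derive a2, a4.
a2 first appears in round 5.

5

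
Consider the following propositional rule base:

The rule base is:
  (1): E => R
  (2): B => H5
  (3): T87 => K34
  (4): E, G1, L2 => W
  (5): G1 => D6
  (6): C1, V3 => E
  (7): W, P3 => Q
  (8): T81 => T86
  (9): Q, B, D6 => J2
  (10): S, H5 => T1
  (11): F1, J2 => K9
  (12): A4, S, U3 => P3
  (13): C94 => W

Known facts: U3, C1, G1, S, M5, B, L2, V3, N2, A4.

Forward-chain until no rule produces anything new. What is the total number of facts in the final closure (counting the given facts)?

19

Round 1 fires (2), (5), (6), (12), giving H5, D6, E, P3.
Round 2 fires (1), (4), (10), giving R, W, T1.
Round 3 fires (7), giving Q.
Round 4 fires (9), giving J2.
Closure: {A4, B, C1, D6, E, G1, H5, J2, L2, M5, N2, P3, Q, R, S, T1, U3, V3, W} — 19 facts.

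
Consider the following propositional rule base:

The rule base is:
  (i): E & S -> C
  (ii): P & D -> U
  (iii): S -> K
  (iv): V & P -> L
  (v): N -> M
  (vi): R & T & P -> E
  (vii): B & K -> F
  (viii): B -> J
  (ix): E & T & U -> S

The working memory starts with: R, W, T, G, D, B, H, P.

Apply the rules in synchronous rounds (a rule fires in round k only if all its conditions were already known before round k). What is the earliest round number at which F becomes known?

Round 1 fires (ii), (vi), (viii), giving U, E, J.
Round 2 fires (ix), giving S.
Round 3 fires (i), (iii), giving C, K.
Round 4 fires (vii), giving F.
F first appears in round 4.

4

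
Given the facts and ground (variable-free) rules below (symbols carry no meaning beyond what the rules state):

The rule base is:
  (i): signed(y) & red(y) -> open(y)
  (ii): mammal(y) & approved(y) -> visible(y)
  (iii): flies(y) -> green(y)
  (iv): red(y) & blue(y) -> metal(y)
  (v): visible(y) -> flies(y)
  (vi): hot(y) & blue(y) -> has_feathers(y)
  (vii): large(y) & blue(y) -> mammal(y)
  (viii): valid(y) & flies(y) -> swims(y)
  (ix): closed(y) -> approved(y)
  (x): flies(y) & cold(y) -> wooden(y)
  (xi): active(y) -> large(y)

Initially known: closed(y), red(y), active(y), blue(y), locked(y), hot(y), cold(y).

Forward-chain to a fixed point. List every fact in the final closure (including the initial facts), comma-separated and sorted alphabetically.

active(y), approved(y), blue(y), closed(y), cold(y), flies(y), green(y), has_feathers(y), hot(y), large(y), locked(y), mammal(y), metal(y), red(y), visible(y), wooden(y)

[1] (iv) [red(y) & blue(y) -> metal(y)]; (vi) [hot(y) & blue(y) -> has_feathers(y)]; (ix) [closed(y) -> approved(y)]; (xi) [active(y) -> large(y)]. ⇒ new: metal(y), has_feathers(y), approved(y), large(y).
[2] (vii) [large(y) & blue(y) -> mammal(y)]. ⇒ new: mammal(y).
[3] (ii) [mammal(y) & approved(y) -> visible(y)]. ⇒ new: visible(y).
[4] (v) [visible(y) -> flies(y)]. ⇒ new: flies(y).
[5] (iii) [flies(y) -> green(y)]; (x) [flies(y) & cold(y) -> wooden(y)]. ⇒ new: green(y), wooden(y).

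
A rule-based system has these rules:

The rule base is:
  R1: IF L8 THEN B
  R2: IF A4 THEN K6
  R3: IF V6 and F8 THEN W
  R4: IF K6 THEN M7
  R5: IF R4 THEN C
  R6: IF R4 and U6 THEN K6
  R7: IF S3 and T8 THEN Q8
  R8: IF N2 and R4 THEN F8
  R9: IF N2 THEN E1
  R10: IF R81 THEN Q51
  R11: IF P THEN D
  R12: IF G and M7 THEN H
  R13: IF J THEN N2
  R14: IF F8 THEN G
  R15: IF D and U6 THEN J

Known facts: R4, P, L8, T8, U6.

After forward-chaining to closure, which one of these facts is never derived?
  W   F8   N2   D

[1] R1 [IF L8 THEN B]; R5 [IF R4 THEN C]; R6 [IF R4 and U6 THEN K6]; R11 [IF P THEN D]. ⇒ new: B, C, K6, D.
[2] R4 [IF K6 THEN M7]; R15 [IF D and U6 THEN J]. ⇒ new: M7, J.
[3] R13 [IF J THEN N2]. ⇒ new: N2.
[4] R8 [IF N2 and R4 THEN F8]; R9 [IF N2 THEN E1]. ⇒ new: F8, E1.
[5] R14 [IF F8 THEN G]. ⇒ new: G.
[6] R12 [IF G and M7 THEN H]. ⇒ new: H.
Derived: F8 (round 4), D (round 1), N2 (round 3). W never appears in any round.

W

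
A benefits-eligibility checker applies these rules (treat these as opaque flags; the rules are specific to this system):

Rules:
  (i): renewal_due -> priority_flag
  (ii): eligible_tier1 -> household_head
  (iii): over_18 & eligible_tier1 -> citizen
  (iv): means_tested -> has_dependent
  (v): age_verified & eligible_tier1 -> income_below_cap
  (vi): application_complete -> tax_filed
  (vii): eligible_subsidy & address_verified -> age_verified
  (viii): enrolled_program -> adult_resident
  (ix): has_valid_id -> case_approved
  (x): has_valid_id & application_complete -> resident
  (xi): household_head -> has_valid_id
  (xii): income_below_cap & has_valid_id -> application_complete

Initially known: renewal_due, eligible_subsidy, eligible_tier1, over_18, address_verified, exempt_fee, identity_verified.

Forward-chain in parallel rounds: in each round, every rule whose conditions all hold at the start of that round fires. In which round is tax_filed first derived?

4

Round 1: (i) [renewal_due -> priority_flag]; (ii) [eligible_tier1 -> household_head]; (iii) [over_18 & eligible_tier1 -> citizen]; (vii) [eligible_subsidy & address_verified -> age_verified]. Adds priority_flag, household_head, citizen, age_verified.
Round 2: (v) [age_verified & eligible_tier1 -> income_below_cap]; (xi) [household_head -> has_valid_id]. Adds income_below_cap, has_valid_id.
Round 3: (ix) [has_valid_id -> case_approved]; (xii) [income_below_cap & has_valid_id -> application_complete]. Adds case_approved, application_complete.
Round 4: (vi) [application_complete -> tax_filed]; (x) [has_valid_id & application_complete -> resident]. Adds tax_filed, resident.
tax_filed first appears in round 4.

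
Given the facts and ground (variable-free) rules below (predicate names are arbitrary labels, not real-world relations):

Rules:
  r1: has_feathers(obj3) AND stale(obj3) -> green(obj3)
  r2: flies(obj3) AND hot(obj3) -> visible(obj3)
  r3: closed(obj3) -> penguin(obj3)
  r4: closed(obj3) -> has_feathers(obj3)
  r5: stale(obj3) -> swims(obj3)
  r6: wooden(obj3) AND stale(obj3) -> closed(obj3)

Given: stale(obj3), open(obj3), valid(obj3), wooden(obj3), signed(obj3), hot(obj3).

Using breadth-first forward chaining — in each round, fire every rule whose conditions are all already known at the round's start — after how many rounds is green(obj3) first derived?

Round 1: r5 [stale(obj3) -> swims(obj3)]; r6 [wooden(obj3) AND stale(obj3) -> closed(obj3)]. Adds swims(obj3), closed(obj3).
Round 2: r3 [closed(obj3) -> penguin(obj3)]; r4 [closed(obj3) -> has_feathers(obj3)]. Adds penguin(obj3), has_feathers(obj3).
Round 3: r1 [has_feathers(obj3) AND stale(obj3) -> green(obj3)]. Adds green(obj3).
green(obj3) first appears in round 3.

3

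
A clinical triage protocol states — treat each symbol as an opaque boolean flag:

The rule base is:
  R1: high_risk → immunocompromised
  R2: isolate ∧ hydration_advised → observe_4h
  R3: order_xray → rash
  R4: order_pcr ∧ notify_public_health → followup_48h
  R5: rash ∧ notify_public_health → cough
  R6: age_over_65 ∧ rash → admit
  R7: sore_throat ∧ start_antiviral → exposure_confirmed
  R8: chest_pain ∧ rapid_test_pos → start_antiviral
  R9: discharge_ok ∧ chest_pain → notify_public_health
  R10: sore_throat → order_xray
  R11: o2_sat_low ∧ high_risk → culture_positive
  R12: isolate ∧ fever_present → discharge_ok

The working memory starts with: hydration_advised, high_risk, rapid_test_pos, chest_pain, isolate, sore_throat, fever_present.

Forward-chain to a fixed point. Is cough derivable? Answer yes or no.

Round 1: R1 [high_risk → immunocompromised]; R2 [isolate ∧ hydration_advised → observe_4h]; R8 [chest_pain ∧ rapid_test_pos → start_antiviral]; R10 [sore_throat → order_xray]; R12 [isolate ∧ fever_present → discharge_ok]. New: immunocompromised, observe_4h, start_antiviral, order_xray, discharge_ok.
Round 2: R3 [order_xray → rash]; R7 [sore_throat ∧ start_antiviral → exposure_confirmed]; R9 [discharge_ok ∧ chest_pain → notify_public_health]. New: rash, exposure_confirmed, notify_public_health.
Round 3: R5 [rash ∧ notify_public_health → cough]. New: cough.
cough appears in round 3, so it is derivable.

yes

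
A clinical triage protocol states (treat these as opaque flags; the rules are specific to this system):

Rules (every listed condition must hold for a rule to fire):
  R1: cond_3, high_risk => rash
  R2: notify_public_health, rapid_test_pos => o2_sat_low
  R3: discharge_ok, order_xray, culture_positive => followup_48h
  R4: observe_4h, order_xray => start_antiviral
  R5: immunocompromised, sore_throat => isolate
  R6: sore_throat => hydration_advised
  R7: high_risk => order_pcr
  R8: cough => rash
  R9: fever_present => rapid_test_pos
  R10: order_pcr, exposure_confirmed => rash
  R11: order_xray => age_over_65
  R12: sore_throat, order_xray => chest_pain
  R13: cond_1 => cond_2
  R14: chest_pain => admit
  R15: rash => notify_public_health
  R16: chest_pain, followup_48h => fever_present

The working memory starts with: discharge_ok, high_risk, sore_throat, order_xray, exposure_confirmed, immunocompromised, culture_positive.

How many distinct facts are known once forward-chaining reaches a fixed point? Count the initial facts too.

19

Round 1: R3 [discharge_ok, order_xray, culture_positive => followup_48h]; R5 [immunocompromised, sore_throat => isolate]; R6 [sore_throat => hydration_advised]; R7 [high_risk => order_pcr]; R11 [order_xray => age_over_65]; R12 [sore_throat, order_xray => chest_pain]. Adds followup_48h, isolate, hydration_advised, order_pcr, age_over_65, chest_pain.
Round 2: R10 [order_pcr, exposure_confirmed => rash]; R14 [chest_pain => admit]; R16 [chest_pain, followup_48h => fever_present]. Adds rash, admit, fever_present.
Round 3: R9 [fever_present => rapid_test_pos]; R15 [rash => notify_public_health]. Adds rapid_test_pos, notify_public_health.
Round 4: R2 [notify_public_health, rapid_test_pos => o2_sat_low]. Adds o2_sat_low.
Closure: {admit, age_over_65, chest_pain, culture_positive, discharge_ok, exposure_confirmed, fever_present, followup_48h, high_risk, hydration_advised, immunocompromised, isolate, notify_public_health, o2_sat_low, order_pcr, order_xray, rapid_test_pos, rash, sore_throat} — 19 facts.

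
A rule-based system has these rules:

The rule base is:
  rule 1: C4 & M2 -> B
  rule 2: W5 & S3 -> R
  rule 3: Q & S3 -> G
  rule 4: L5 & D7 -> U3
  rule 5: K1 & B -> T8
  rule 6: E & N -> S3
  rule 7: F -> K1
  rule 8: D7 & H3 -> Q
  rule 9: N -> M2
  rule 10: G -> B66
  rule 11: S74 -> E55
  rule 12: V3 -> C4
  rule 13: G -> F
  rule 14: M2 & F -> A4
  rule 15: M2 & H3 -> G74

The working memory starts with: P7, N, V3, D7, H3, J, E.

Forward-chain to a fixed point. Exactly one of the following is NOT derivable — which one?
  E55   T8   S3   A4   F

Round 1: rule 6 [E & N -> S3]; rule 8 [D7 & H3 -> Q]; rule 9 [N -> M2]; rule 12 [V3 -> C4]. Adds S3, Q, M2, C4.
Round 2: rule 1 [C4 & M2 -> B]; rule 3 [Q & S3 -> G]; rule 15 [M2 & H3 -> G74]. Adds B, G, G74.
Round 3: rule 10 [G -> B66]; rule 13 [G -> F]. Adds B66, F.
Round 4: rule 7 [F -> K1]; rule 14 [M2 & F -> A4]. Adds K1, A4.
Round 5: rule 5 [K1 & B -> T8]. Adds T8.
Derived: S3 (round 1), A4 (round 4), T8 (round 5), F (round 3). E55 never appears in any round.

E55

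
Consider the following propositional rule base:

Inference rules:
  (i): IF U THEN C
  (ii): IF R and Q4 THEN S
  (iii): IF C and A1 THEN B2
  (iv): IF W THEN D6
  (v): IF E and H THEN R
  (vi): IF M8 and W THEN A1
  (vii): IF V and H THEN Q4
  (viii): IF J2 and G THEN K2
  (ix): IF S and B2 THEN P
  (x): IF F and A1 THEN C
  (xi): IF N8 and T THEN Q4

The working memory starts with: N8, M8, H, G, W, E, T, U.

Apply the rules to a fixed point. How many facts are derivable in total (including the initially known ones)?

Round 1 fires (i), (iv), (v), (vi), (xi), giving C, D6, R, A1, Q4.
Round 2 fires (ii), (iii), giving S, B2.
Round 3 fires (ix), giving P.
Closure: {A1, B2, C, D6, E, G, H, M8, N8, P, Q4, R, S, T, U, W} — 16 facts.

16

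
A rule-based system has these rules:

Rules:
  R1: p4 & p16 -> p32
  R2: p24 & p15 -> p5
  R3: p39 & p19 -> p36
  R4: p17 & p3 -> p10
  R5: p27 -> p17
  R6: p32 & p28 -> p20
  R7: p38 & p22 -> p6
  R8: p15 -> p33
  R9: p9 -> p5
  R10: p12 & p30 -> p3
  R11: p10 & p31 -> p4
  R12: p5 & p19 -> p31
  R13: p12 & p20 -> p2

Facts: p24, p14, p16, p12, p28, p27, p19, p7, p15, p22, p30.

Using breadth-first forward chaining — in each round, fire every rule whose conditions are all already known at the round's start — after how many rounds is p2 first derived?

6

Round 1: R2 [p24 & p15 -> p5]; R5 [p27 -> p17]; R8 [p15 -> p33]; R10 [p12 & p30 -> p3]. Adds p5, p17, p33, p3.
Round 2: R4 [p17 & p3 -> p10]; R12 [p5 & p19 -> p31]. Adds p10, p31.
Round 3: R11 [p10 & p31 -> p4]. Adds p4.
Round 4: R1 [p4 & p16 -> p32]. Adds p32.
Round 5: R6 [p32 & p28 -> p20]. Adds p20.
Round 6: R13 [p12 & p20 -> p2]. Adds p2.
p2 first appears in round 6.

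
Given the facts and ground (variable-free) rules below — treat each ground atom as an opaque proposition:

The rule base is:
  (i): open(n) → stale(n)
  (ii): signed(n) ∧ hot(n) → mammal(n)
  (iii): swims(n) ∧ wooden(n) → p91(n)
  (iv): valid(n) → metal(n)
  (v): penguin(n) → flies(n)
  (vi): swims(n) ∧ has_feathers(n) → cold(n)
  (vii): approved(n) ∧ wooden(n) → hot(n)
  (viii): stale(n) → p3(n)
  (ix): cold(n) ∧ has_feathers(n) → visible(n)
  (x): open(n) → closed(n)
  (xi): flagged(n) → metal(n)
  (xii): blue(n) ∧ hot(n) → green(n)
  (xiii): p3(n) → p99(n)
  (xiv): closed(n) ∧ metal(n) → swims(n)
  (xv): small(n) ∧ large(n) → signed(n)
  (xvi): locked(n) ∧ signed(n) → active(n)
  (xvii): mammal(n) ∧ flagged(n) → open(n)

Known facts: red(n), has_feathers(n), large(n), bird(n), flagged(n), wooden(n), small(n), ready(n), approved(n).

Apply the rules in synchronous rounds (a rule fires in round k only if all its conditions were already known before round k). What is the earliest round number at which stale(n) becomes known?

4

Round 1 — (vii), (xi), (xv), derive hot(n), metal(n), signed(n).
Round 2 — (ii), derive mammal(n).
Round 3 — (xvii), derive open(n).
Round 4 — (i), (x), derive stale(n), closed(n).
stale(n) first appears in round 4.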